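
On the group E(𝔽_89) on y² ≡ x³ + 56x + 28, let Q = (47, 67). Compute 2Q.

tangent at (47, 67): λ = (3·47² + 56)/(2·67) ≡ 8/45. 45⁻¹ ≡ 2 (mod 89) since 45·2 = 90 ≡ 1, so λ ≡ 8·2 ≡ 16.
  x = λ² - 47 - 47 = 256 - 94 ≡ 73; y = λ·(47 - 73) - 67 ≡ 51. → (73, 51)

(73, 51)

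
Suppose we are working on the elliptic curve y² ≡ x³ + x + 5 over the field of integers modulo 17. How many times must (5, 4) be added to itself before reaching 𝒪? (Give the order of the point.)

5

2P: tangent at (5, 4): λ = (3·5² + 1)/(2·4) ≡ 8/8. 8⁻¹ ≡ 15 (mod 17), so λ ≡ 8·15 ≡ 1.
  x = λ² - 5 - 5 = 1 - 10 ≡ 8; y = λ·(5 - 8) - 4 ≡ 10. → (8, 10)
3P: (8, 10) + (5, 4). λ = (4 - 10)/(5 - 8) ≡ 11/14 mod 17. 14⁻¹ ≡ 11 (mod 17) since 14·11 = 154 ≡ 1, so λ ≡ 2.
  x = λ² - 8 - 5 = 4 - 13 ≡ 8; y = λ·(8 - 8) - 10 ≡ 7. → (8, 7)
4P: (8, 7) + (5, 4). λ = (4 - 7)/(5 - 8) ≡ 14/14 mod 17. 14⁻¹ ≡ 11 (mod 17), so λ ≡ 1.
  x = λ² - 8 - 5 = 1 - 13 ≡ 5; y = λ·(8 - 5) - 7 ≡ 13. → (5, 13)
5P: (5, 13) + (5, 4): same x and y₁ ≡ -y₂, so the sum is 𝒪.
5P = 𝒪, so the order is 5.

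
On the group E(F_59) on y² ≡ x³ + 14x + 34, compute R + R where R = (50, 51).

(43, 32)

tangent at (50, 51): λ = (3·50² + 14)/(2·51) ≡ 21/43. 43⁻¹ ≡ 11 (mod 59) since 43·11 = 473 ≡ 1, so λ ≡ 21·11 ≡ 54.
  x = λ² - 50 - 50 = 2916 - 100 ≡ 43; y = λ·(50 - 43) - 51 ≡ 32. → (43, 32)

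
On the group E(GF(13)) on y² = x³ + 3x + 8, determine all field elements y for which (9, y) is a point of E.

x³ + 3x + 8 = 764 ≡ 10 (mod 13).
Square roots of 10 mod 13: 6 and 7 (since 6² = 36 ≡ 10).

6, 7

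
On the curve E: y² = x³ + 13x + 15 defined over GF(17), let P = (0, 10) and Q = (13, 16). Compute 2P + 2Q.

(5, 16)

First 2P:
Repeated addition: build up to 2P.
2P: tangent at (0, 10): λ = (3·0² + 13)/(2·10) ≡ 13/3. 3⁻¹ ≡ 6 (mod 17) since 3·6 = 18 ≡ 1, so λ ≡ 13·6 ≡ 10.
  x = λ² - 0 - 0 = 100 - 0 ≡ 15; y = λ·(0 - 15) - 10 ≡ 10. → (15, 10)
2P = (15, 10).
Next 2Q:
Repeated addition: build up to 2Q.
2Q: tangent at (13, 16): λ = (3·13² + 13)/(2·16) ≡ 10/15. 15⁻¹ ≡ 8 (mod 17), so λ ≡ 10·8 ≡ 12.
  x = λ² - 13 - 13 = 144 - 26 ≡ 16; y = λ·(13 - 16) - 16 ≡ 16. → (16, 16)
2Q = (16, 16).
Finally 2P + 2Q:
(15, 10) + (16, 16). λ = (16 - 10)/(16 - 15) ≡ 6/1 mod 17. 1⁻¹ ≡ 1 (mod 17), so λ ≡ 6.
  x = λ² - 15 - 16 = 36 - 31 ≡ 5; y = λ·(15 - 5) - 10 ≡ 16. → (5, 16)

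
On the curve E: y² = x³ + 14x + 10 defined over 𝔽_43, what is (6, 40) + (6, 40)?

(24, 25)

tangent at (6, 40): λ = (3·6² + 14)/(2·40) ≡ 36/37. 37⁻¹ ≡ 7 (mod 43), so λ ≡ 36·7 ≡ 37.
  x = λ² - 6 - 6 = 1369 - 12 ≡ 24; y = λ·(6 - 24) - 40 ≡ 25. → (24, 25)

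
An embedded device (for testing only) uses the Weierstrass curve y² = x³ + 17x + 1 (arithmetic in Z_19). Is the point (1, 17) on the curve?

y² = 17² ≡ 4; x³ + 17x + 1 = 19 ≡ 0 (mod 19). 4 ≠ 0.

no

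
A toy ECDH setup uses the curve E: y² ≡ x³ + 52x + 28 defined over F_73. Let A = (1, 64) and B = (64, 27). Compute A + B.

(56, 61)

(1, 64) + (64, 27). λ = (27 - 64)/(64 - 1) ≡ 36/63 mod 73. 63⁻¹ ≡ 51 (mod 73), so λ ≡ 11.
  x = λ² - 1 - 64 = 121 - 65 ≡ 56; y = λ·(1 - 56) - 64 ≡ 61. → (56, 61)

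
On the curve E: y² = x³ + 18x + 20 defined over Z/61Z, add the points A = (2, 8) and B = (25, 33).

(2, 8) + (25, 33). λ = (33 - 8)/(25 - 2) ≡ 25/23 mod 61. 23⁻¹ ≡ 8 (mod 61) since 23·8 = 184 ≡ 1, so λ ≡ 17.
  x = λ² - 2 - 25 = 289 - 27 ≡ 18; y = λ·(2 - 18) - 8 ≡ 25. → (18, 25)

(18, 25)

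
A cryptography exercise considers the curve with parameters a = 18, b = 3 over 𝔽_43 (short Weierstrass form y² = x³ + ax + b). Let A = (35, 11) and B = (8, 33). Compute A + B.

(35, 11) + (8, 33). λ = (33 - 11)/(8 - 35) ≡ 22/16 mod 43. 16⁻¹ ≡ 35 (mod 43), so λ ≡ 39.
  x = λ² - 35 - 8 = 1521 - 43 ≡ 16; y = λ·(35 - 16) - 11 ≡ 42. → (16, 42)

(16, 42)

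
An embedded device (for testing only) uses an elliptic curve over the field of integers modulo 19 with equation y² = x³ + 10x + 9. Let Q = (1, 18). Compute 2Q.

tangent at (1, 18): λ = (3·1² + 10)/(2·18) ≡ 13/17. 17⁻¹ ≡ 9 (mod 19), so λ ≡ 13·9 ≡ 3.
  x = λ² - 1 - 1 = 9 - 2 ≡ 7; y = λ·(1 - 7) - 18 ≡ 2. → (7, 2)

(7, 2)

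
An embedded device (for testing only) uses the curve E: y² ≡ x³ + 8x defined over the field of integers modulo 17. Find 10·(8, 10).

O

Write P = (8, 10).
Repeated addition: build up to 10P.
2P: tangent at (8, 10): λ = (3·8² + 8)/(2·10) ≡ 13/3. 3⁻¹ ≡ 6 (mod 17), so λ ≡ 13·6 ≡ 10.
  x = λ² - 8 - 8 = 100 - 16 ≡ 16; y = λ·(8 - 16) - 10 ≡ 12. → (16, 12)
3P: (16, 12) + (8, 10). λ = (10 - 12)/(8 - 16) ≡ 15/9 mod 17. 9⁻¹ ≡ 2 (mod 17), so λ ≡ 13.
  x = λ² - 16 - 8 = 169 - 24 ≡ 9; y = λ·(16 - 9) - 12 ≡ 11. → (9, 11)
4P: (9, 11) + (8, 10). λ = (10 - 11)/(8 - 9) ≡ 16/16 mod 17. 16⁻¹ ≡ 16 (mod 17), so λ ≡ 1.
  x = λ² - 9 - 8 = 1 - 17 ≡ 1; y = λ·(9 - 1) - 11 ≡ 14. → (1, 14)
5P: (1, 14) + (8, 10). λ = (10 - 14)/(8 - 1) ≡ 13/7 mod 17. 7⁻¹ ≡ 5 (mod 17) since 7·5 = 35 ≡ 1, so λ ≡ 14.
  x = λ² - 1 - 8 = 196 - 9 ≡ 0; y = λ·(1 - 0) - 14 ≡ 0. → (0, 0)
6P: (0, 0) + (8, 10). λ = (10 - 0)/(8 - 0) ≡ 10/8 mod 17. 8⁻¹ ≡ 15 (mod 17), so λ ≡ 14.
  x = λ² - 0 - 8 = 196 - 8 ≡ 1; y = λ·(0 - 1) - 0 ≡ 3. → (1, 3)
7P: (1, 3) + (8, 10). λ = (10 - 3)/(8 - 1) ≡ 7/7 mod 17. 7⁻¹ ≡ 5 (mod 17), so λ ≡ 1.
  x = λ² - 1 - 8 = 1 - 9 ≡ 9; y = λ·(1 - 9) - 3 ≡ 6. → (9, 6)
8P: (9, 6) + (8, 10). λ = (10 - 6)/(8 - 9) ≡ 4/16 mod 17. 16⁻¹ ≡ 16 (mod 17), so λ ≡ 13.
  x = λ² - 9 - 8 = 169 - 17 ≡ 16; y = λ·(9 - 16) - 6 ≡ 5. → (16, 5)
9P: (16, 5) + (8, 10). λ = (10 - 5)/(8 - 16) ≡ 5/9 mod 17. 9⁻¹ ≡ 2 (mod 17), so λ ≡ 10.
  x = λ² - 16 - 8 = 100 - 24 ≡ 8; y = λ·(16 - 8) - 5 ≡ 7. → (8, 7)
10P: (8, 7) + (8, 10): same x and y₁ ≡ -y₂, so the sum is 𝒪.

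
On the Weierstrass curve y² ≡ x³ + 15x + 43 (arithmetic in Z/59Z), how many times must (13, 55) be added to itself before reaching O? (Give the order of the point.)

2P: tangent at (13, 55): λ = (3·13² + 15)/(2·55) ≡ 50/51. 51⁻¹ ≡ 22 (mod 59), so λ ≡ 50·22 ≡ 38.
  x = λ² - 13 - 13 = 1444 - 26 ≡ 2; y = λ·(13 - 2) - 55 ≡ 9. → (2, 9)
3P: (2, 9) + (13, 55). λ = (55 - 9)/(13 - 2) ≡ 46/11 mod 59. 11⁻¹ ≡ 43 (mod 59), so λ ≡ 31.
  x = λ² - 2 - 13 = 961 - 15 ≡ 2; y = λ·(2 - 2) - 9 ≡ 50. → (2, 50)
4P: (2, 50) + (13, 55). λ = (55 - 50)/(13 - 2) ≡ 5/11 mod 59. 11⁻¹ ≡ 43 (mod 59), so λ ≡ 38.
  x = λ² - 2 - 13 = 1444 - 15 ≡ 13; y = λ·(2 - 13) - 50 ≡ 4. → (13, 4)
5P: (13, 4) + (13, 55): same x and y₁ ≡ -y₂, so the sum is O.
5P = O, so the order is 5.

5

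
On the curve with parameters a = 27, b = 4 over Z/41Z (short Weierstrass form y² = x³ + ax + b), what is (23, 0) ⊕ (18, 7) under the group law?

(20, 4)

(23, 0) + (18, 7). λ = (7 - 0)/(18 - 23) ≡ 7/36 mod 41. 36⁻¹ ≡ 8 (mod 41), so λ ≡ 15.
  x = λ² - 23 - 18 = 225 - 41 ≡ 20; y = λ·(23 - 20) - 0 ≡ 4. → (20, 4)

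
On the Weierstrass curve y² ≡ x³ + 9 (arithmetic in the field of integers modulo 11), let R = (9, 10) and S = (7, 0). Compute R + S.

(9, 1)

(9, 10) + (7, 0). λ = (0 - 10)/(7 - 9) ≡ 1/9 mod 11. 9⁻¹ ≡ 5 (mod 11), so λ ≡ 5.
  x = λ² - 9 - 7 = 25 - 16 ≡ 9; y = λ·(9 - 9) - 10 ≡ 1. → (9, 1)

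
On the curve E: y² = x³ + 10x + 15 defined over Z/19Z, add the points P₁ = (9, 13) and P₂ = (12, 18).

(9, 13) + (12, 18). λ = (18 - 13)/(12 - 9) ≡ 5/3 mod 19. 3⁻¹ ≡ 13 (mod 19), so λ ≡ 8.
  x = λ² - 9 - 12 = 64 - 21 ≡ 5; y = λ·(9 - 5) - 13 ≡ 0. → (5, 0)

(5, 0)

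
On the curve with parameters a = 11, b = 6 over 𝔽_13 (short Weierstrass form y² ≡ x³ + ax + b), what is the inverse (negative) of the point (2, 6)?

(2, 7)

-(2, 6) = (2, -6 mod 13) = (2, 7).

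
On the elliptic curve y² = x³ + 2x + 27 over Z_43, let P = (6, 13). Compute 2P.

(26, 38)

tangent at (6, 13): λ = (3·6² + 2)/(2·13) ≡ 24/26. 26⁻¹ ≡ 5 (mod 43), so λ ≡ 24·5 ≡ 34.
  x = λ² - 6 - 6 = 1156 - 12 ≡ 26; y = λ·(6 - 26) - 13 ≡ 38. → (26, 38)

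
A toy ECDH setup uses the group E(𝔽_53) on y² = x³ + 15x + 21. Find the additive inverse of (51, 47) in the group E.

(51, 6)

-(51, 47) = (51, -47 mod 53) = (51, 6).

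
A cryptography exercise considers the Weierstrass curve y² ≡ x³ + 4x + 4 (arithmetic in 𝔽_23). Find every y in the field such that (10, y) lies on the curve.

x³ + 4x + 4 = 1044 ≡ 9 (mod 23).
Square roots of 9 mod 23: 3 and 20 (since 3² = 9 ≡ 9).

3, 20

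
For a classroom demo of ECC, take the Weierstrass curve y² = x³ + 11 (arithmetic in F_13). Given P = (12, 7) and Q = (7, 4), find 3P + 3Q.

(9, 8)

First 3P:
Repeated addition: build up to 3P.
2P: tangent at (12, 7): λ = (3·12² + 0)/(2·7) ≡ 3/1. 1⁻¹ ≡ 1 (mod 13) since 1·1 = 1 ≡ 1, so λ ≡ 3·1 ≡ 3.
  x = λ² - 12 - 12 = 9 - 24 ≡ 11; y = λ·(12 - 11) - 7 ≡ 9. → (11, 9)
3P: (11, 9) + (12, 7). λ = (7 - 9)/(12 - 11) ≡ 11/1 mod 13. 1⁻¹ ≡ 1 (mod 13), so λ ≡ 11.
  x = λ² - 11 - 12 = 121 - 23 ≡ 7; y = λ·(11 - 7) - 9 ≡ 9. → (7, 9)
3P = (7, 9).
Next 3Q:
Repeated addition: build up to 3Q.
2Q: tangent at (7, 4): λ = (3·7² + 0)/(2·4) ≡ 4/8. 8⁻¹ ≡ 5 (mod 13), so λ ≡ 4·5 ≡ 7.
  x = λ² - 7 - 7 = 49 - 14 ≡ 9; y = λ·(7 - 9) - 4 ≡ 8. → (9, 8)
3Q: (9, 8) + (7, 4). λ = (4 - 8)/(7 - 9) ≡ 9/11 mod 13. 11⁻¹ ≡ 6 (mod 13) since 11·6 = 66 ≡ 1, so λ ≡ 2.
  x = λ² - 9 - 7 = 4 - 16 ≡ 1; y = λ·(9 - 1) - 8 ≡ 8. → (1, 8)
3Q = (1, 8).
Finally 3P + 3Q:
(7, 9) + (1, 8). λ = (8 - 9)/(1 - 7) ≡ 12/7 mod 13. 7⁻¹ ≡ 2 (mod 13), so λ ≡ 11.
  x = λ² - 7 - 1 = 121 - 8 ≡ 9; y = λ·(7 - 9) - 9 ≡ 8. → (9, 8)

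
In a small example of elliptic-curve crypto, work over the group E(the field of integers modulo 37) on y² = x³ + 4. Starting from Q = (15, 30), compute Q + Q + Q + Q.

Double-and-add on 4 = (100)₂. Start with Q = (15, 30) for the leading 1-bit.
double: tangent at (15, 30): λ = (3·15² + 0)/(2·30) ≡ 9/23. 23⁻¹ ≡ 29 (mod 37) since 23·29 = 667 ≡ 1, so λ ≡ 9·29 ≡ 2.
  x = λ² - 15 - 15 = 4 - 30 ≡ 11; y = λ·(15 - 11) - 30 ≡ 15. → (11, 15)
double: tangent at (11, 15): λ = (3·11² + 0)/(2·15) ≡ 30/30. 30⁻¹ ≡ 21 (mod 37), so λ ≡ 30·21 ≡ 1.
  x = λ² - 11 - 11 = 1 - 22 ≡ 16; y = λ·(11 - 16) - 15 ≡ 17. → (16, 17)

(16, 17)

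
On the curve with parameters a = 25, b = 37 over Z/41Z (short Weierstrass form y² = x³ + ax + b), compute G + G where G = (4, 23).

(10, 37)

tangent at (4, 23): λ = (3·4² + 25)/(2·23) ≡ 32/5. 5⁻¹ ≡ 33 (mod 41), so λ ≡ 32·33 ≡ 31.
  x = λ² - 4 - 4 = 961 - 8 ≡ 10; y = λ·(4 - 10) - 23 ≡ 37. → (10, 37)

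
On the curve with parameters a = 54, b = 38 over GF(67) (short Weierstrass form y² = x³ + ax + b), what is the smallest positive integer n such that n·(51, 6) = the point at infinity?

2P: tangent at (51, 6): λ = (3·51² + 54)/(2·6) ≡ 18/12. 12⁻¹ ≡ 28 (mod 67) since 12·28 = 336 ≡ 1, so λ ≡ 18·28 ≡ 35.
  x = λ² - 51 - 51 = 1225 - 102 ≡ 51; y = λ·(51 - 51) - 6 ≡ 61. → (51, 61)
3P: (51, 61) + (51, 6): same x and y₁ ≡ -y₂, so the sum is the point at infinity.
3P = the point at infinity, so the order is 3.

3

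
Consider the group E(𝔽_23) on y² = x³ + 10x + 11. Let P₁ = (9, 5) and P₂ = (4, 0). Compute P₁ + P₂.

(11, 16)

(9, 5) + (4, 0). λ = (0 - 5)/(4 - 9) ≡ 18/18 mod 23. 18⁻¹ ≡ 9 (mod 23) since 18·9 = 162 ≡ 1, so λ ≡ 1.
  x = λ² - 9 - 4 = 1 - 13 ≡ 11; y = λ·(9 - 11) - 5 ≡ 16. → (11, 16)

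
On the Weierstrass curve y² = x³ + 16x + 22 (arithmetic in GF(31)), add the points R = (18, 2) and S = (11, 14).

(10, 2)

(18, 2) + (11, 14). λ = (14 - 2)/(11 - 18) ≡ 12/24 mod 31. 24⁻¹ ≡ 22 (mod 31) since 24·22 = 528 ≡ 1, so λ ≡ 16.
  x = λ² - 18 - 11 = 256 - 29 ≡ 10; y = λ·(18 - 10) - 2 ≡ 2. → (10, 2)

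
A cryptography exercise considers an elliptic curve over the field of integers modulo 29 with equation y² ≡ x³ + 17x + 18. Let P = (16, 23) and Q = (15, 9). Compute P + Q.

(16, 23) + (15, 9). λ = (9 - 23)/(15 - 16) ≡ 15/28 mod 29. 28⁻¹ ≡ 28 (mod 29), so λ ≡ 14.
  x = λ² - 16 - 15 = 196 - 31 ≡ 20; y = λ·(16 - 20) - 23 ≡ 8. → (20, 8)

(20, 8)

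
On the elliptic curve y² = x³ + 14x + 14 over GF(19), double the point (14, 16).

tangent at (14, 16): λ = (3·14² + 14)/(2·16) ≡ 13/13. 13⁻¹ ≡ 3 (mod 19) since 13·3 = 39 ≡ 1, so λ ≡ 13·3 ≡ 1.
  x = λ² - 14 - 14 = 1 - 28 ≡ 11; y = λ·(14 - 11) - 16 ≡ 6. → (11, 6)

(11, 6)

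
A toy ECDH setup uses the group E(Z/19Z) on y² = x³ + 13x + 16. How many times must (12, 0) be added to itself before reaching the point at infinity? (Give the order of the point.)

2

2P: (12, 0) + (12, 0): same x and y₁ ≡ -y₂, so the sum is the point at infinity.
2P = the point at infinity, so the order is 2.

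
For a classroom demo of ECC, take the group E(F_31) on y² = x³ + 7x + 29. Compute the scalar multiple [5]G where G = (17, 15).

Repeated addition: build up to 5G.
2G: tangent at (17, 15): λ = (3·17² + 7)/(2·15) ≡ 6/30. 30⁻¹ ≡ 30 (mod 31) since 30·30 = 900 ≡ 1, so λ ≡ 6·30 ≡ 25.
  x = λ² - 17 - 17 = 625 - 34 ≡ 2; y = λ·(17 - 2) - 15 ≡ 19. → (2, 19)
3G: (2, 19) + (17, 15). λ = (15 - 19)/(17 - 2) ≡ 27/15 mod 31. 15⁻¹ ≡ 29 (mod 31), so λ ≡ 8.
  x = λ² - 2 - 17 = 64 - 19 ≡ 14; y = λ·(2 - 14) - 19 ≡ 9. → (14, 9)
4G: (14, 9) + (17, 15). λ = (15 - 9)/(17 - 14) ≡ 6/3 mod 31. 3⁻¹ ≡ 21 (mod 31) since 3·21 = 63 ≡ 1, so λ ≡ 2.
  x = λ² - 14 - 17 = 4 - 31 ≡ 4; y = λ·(14 - 4) - 9 ≡ 11. → (4, 11)
5G: (4, 11) + (17, 15). λ = (15 - 11)/(17 - 4) ≡ 4/13 mod 31. 13⁻¹ ≡ 12 (mod 31) since 13·12 = 156 ≡ 1, so λ ≡ 17.
  x = λ² - 4 - 17 = 289 - 21 ≡ 20; y = λ·(4 - 20) - 11 ≡ 27. → (20, 27)

(20, 27)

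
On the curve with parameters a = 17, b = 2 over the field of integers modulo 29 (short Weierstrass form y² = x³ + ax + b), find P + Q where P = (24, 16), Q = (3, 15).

(24, 16) + (3, 15). λ = (15 - 16)/(3 - 24) ≡ 28/8 mod 29. 8⁻¹ ≡ 11 (mod 29), so λ ≡ 18.
  x = λ² - 24 - 3 = 324 - 27 ≡ 7; y = λ·(24 - 7) - 16 ≡ 0. → (7, 0)

(7, 0)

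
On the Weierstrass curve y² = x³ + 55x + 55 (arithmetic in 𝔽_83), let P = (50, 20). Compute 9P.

Double-and-add on 9 = (1001)₂. Start with P = (50, 20) for the leading 1-bit.
double: tangent at (50, 20): λ = (3·50² + 55)/(2·20) ≡ 2/40. 40⁻¹ ≡ 27 (mod 83) since 40·27 = 1080 ≡ 1, so λ ≡ 2·27 ≡ 54.
  x = λ² - 50 - 50 = 2916 - 100 ≡ 77; y = λ·(50 - 77) - 20 ≡ 16. → (77, 16)
double: tangent at (77, 16): λ = (3·77² + 55)/(2·16) ≡ 80/32. 32⁻¹ ≡ 13 (mod 83), so λ ≡ 80·13 ≡ 44.
  x = λ² - 77 - 77 = 1936 - 154 ≡ 39; y = λ·(77 - 39) - 16 ≡ 79. → (39, 79)
double: tangent at (39, 79): λ = (3·39² + 55)/(2·79) ≡ 53/75. 75⁻¹ ≡ 31 (mod 83), so λ ≡ 53·31 ≡ 66.
  x = λ² - 39 - 39 = 4356 - 78 ≡ 45; y = λ·(39 - 45) - 79 ≡ 23. → (45, 23)
add P: (45, 23) + (50, 20). λ = (20 - 23)/(50 - 45) ≡ 80/5 mod 83. 5⁻¹ ≡ 50 (mod 83), so λ ≡ 16.
  x = λ² - 45 - 50 = 256 - 95 ≡ 78; y = λ·(45 - 78) - 23 ≡ 30. → (78, 30)

(78, 30)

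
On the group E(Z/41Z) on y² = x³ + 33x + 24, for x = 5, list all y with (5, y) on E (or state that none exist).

none

x³ + 33x + 24 = 314 ≡ 27 (mod 41).
27 is a non-residue mod 41; no y exists.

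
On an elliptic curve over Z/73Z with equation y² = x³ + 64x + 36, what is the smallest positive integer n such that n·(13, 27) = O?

2P: tangent at (13, 27): λ = (3·13² + 64)/(2·27) ≡ 60/54. 54⁻¹ ≡ 23 (mod 73), so λ ≡ 60·23 ≡ 66.
  x = λ² - 13 - 13 = 4356 - 26 ≡ 23; y = λ·(13 - 23) - 27 ≡ 43. → (23, 43)
3P: (23, 43) + (13, 27). λ = (27 - 43)/(13 - 23) ≡ 57/63 mod 73. 63⁻¹ ≡ 51 (mod 73), so λ ≡ 60.
  x = λ² - 23 - 13 = 3600 - 36 ≡ 60; y = λ·(23 - 60) - 43 ≡ 0. → (60, 0)
4P: (60, 0) + (13, 27). λ = (27 - 0)/(13 - 60) ≡ 27/26 mod 73. 26⁻¹ ≡ 59 (mod 73) since 26·59 = 1534 ≡ 1, so λ ≡ 60.
  x = λ² - 60 - 13 = 3600 - 73 ≡ 23; y = λ·(60 - 23) - 0 ≡ 30. → (23, 30)
5P: (23, 30) + (13, 27). λ = (27 - 30)/(13 - 23) ≡ 70/63 mod 73. 63⁻¹ ≡ 51 (mod 73) since 63·51 = 3213 ≡ 1, so λ ≡ 66.
  x = λ² - 23 - 13 = 4356 - 36 ≡ 13; y = λ·(23 - 13) - 30 ≡ 46. → (13, 46)
6P: (13, 46) + (13, 27): same x and y₁ ≡ -y₂, so the sum is O.
6P = O, so the order is 6.

6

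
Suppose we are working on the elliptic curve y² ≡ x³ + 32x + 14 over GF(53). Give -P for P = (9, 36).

(9, 17)

-(9, 36) = (9, -36 mod 53) = (9, 17).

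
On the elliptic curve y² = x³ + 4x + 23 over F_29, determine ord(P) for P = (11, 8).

12

2P: tangent at (11, 8): λ = (3·11² + 4)/(2·8) ≡ 19/16. 16⁻¹ ≡ 20 (mod 29), so λ ≡ 19·20 ≡ 3.
  x = λ² - 11 - 11 = 9 - 22 ≡ 16; y = λ·(11 - 16) - 8 ≡ 6. → (16, 6)
3P: (16, 6) + (11, 8). λ = (8 - 6)/(11 - 16) ≡ 2/24 mod 29. 24⁻¹ ≡ 23 (mod 29), so λ ≡ 17.
  x = λ² - 16 - 11 = 289 - 27 ≡ 1; y = λ·(16 - 1) - 6 ≡ 17. → (1, 17)
4P: (1, 17) + (11, 8). λ = (8 - 17)/(11 - 1) ≡ 20/10 mod 29. 10⁻¹ ≡ 3 (mod 29), so λ ≡ 2.
  x = λ² - 1 - 11 = 4 - 12 ≡ 21; y = λ·(1 - 21) - 17 ≡ 1. → (21, 1)
5P: (21, 1) + (11, 8). λ = (8 - 1)/(11 - 21) ≡ 7/19 mod 29. 19⁻¹ ≡ 26 (mod 29), so λ ≡ 8.
  x = λ² - 21 - 11 = 64 - 32 ≡ 3; y = λ·(21 - 3) - 1 ≡ 27. → (3, 27)
6P: (3, 27) + (11, 8). λ = (8 - 27)/(11 - 3) ≡ 10/8 mod 29. 8⁻¹ ≡ 11 (mod 29) since 8·11 = 88 ≡ 1, so λ ≡ 23.
  x = λ² - 3 - 11 = 529 - 14 ≡ 22; y = λ·(3 - 22) - 27 ≡ 0. → (22, 0)
7P: (22, 0) + (11, 8). λ = (8 - 0)/(11 - 22) ≡ 8/18 mod 29. 18⁻¹ ≡ 21 (mod 29) since 18·21 = 378 ≡ 1, so λ ≡ 23.
  x = λ² - 22 - 11 = 529 - 33 ≡ 3; y = λ·(22 - 3) - 0 ≡ 2. → (3, 2)
8P: (3, 2) + (11, 8). λ = (8 - 2)/(11 - 3) ≡ 6/8 mod 29. 8⁻¹ ≡ 11 (mod 29), so λ ≡ 8.
  x = λ² - 3 - 11 = 64 - 14 ≡ 21; y = λ·(3 - 21) - 2 ≡ 28. → (21, 28)
9P: (21, 28) + (11, 8). λ = (8 - 28)/(11 - 21) ≡ 9/19 mod 29. 19⁻¹ ≡ 26 (mod 29) since 19·26 = 494 ≡ 1, so λ ≡ 2.
  x = λ² - 21 - 11 = 4 - 32 ≡ 1; y = λ·(21 - 1) - 28 ≡ 12. → (1, 12)
10P: (1, 12) + (11, 8). λ = (8 - 12)/(11 - 1) ≡ 25/10 mod 29. 10⁻¹ ≡ 3 (mod 29) since 10·3 = 30 ≡ 1, so λ ≡ 17.
  x = λ² - 1 - 11 = 289 - 12 ≡ 16; y = λ·(1 - 16) - 12 ≡ 23. → (16, 23)
11P: (16, 23) + (11, 8). λ = (8 - 23)/(11 - 16) ≡ 14/24 mod 29. 24⁻¹ ≡ 23 (mod 29) since 24·23 = 552 ≡ 1, so λ ≡ 3.
  x = λ² - 16 - 11 = 9 - 27 ≡ 11; y = λ·(16 - 11) - 23 ≡ 21. → (11, 21)
12P: (11, 21) + (11, 8): same x and y₁ ≡ -y₂, so the sum is the point at infinity.
12P = the point at infinity, so the order is 12.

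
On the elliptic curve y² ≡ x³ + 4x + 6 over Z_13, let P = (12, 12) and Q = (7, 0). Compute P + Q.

(6, 5)

(12, 12) + (7, 0). λ = (0 - 12)/(7 - 12) ≡ 1/8 mod 13. 8⁻¹ ≡ 5 (mod 13), so λ ≡ 5.
  x = λ² - 12 - 7 = 25 - 19 ≡ 6; y = λ·(12 - 6) - 12 ≡ 5. → (6, 5)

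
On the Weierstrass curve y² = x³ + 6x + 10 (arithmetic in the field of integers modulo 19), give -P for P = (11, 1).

-(11, 1) = (11, -1 mod 19) = (11, 18).

(11, 18)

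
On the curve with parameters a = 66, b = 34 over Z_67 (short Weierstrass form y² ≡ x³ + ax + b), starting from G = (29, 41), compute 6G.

Double-and-add on 6 = (110)₂. Start with G = (29, 41) for the leading 1-bit.
double: tangent at (29, 41): λ = (3·29² + 66)/(2·41) ≡ 43/15. 15⁻¹ ≡ 9 (mod 67) since 15·9 = 135 ≡ 1, so λ ≡ 43·9 ≡ 52.
  x = λ² - 29 - 29 = 2704 - 58 ≡ 33; y = λ·(29 - 33) - 41 ≡ 19. → (33, 19)
add G: (33, 19) + (29, 41). λ = (41 - 19)/(29 - 33) ≡ 22/63 mod 67. 63⁻¹ ≡ 50 (mod 67), so λ ≡ 28.
  x = λ² - 33 - 29 = 784 - 62 ≡ 52; y = λ·(33 - 52) - 19 ≡ 52. → (52, 52)
double: tangent at (52, 52): λ = (3·52² + 66)/(2·52) ≡ 4/37. 37⁻¹ ≡ 29 (mod 67), so λ ≡ 4·29 ≡ 49.
  x = λ² - 52 - 52 = 2401 - 104 ≡ 19; y = λ·(52 - 19) - 52 ≡ 24. → (19, 24)

(19, 24)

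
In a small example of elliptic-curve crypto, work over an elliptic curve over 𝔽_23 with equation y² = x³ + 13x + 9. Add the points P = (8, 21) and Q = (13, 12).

(8, 21) + (13, 12). λ = (12 - 21)/(13 - 8) ≡ 14/5 mod 23. 5⁻¹ ≡ 14 (mod 23), so λ ≡ 12.
  x = λ² - 8 - 13 = 144 - 21 ≡ 8; y = λ·(8 - 8) - 21 ≡ 2. → (8, 2)

(8, 2)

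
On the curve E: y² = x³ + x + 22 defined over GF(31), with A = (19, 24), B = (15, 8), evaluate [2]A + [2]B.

First 2A:
Repeated addition: build up to 2A.
2A: tangent at (19, 24): λ = (3·19² + 1)/(2·24) ≡ 30/17. 17⁻¹ ≡ 11 (mod 31) since 17·11 = 187 ≡ 1, so λ ≡ 30·11 ≡ 20.
  x = λ² - 19 - 19 = 400 - 38 ≡ 21; y = λ·(19 - 21) - 24 ≡ 29. → (21, 29)
2A = (21, 29).
Next 2B:
Repeated addition: build up to 2B.
2B: tangent at (15, 8): λ = (3·15² + 1)/(2·8) ≡ 25/16. 16⁻¹ ≡ 2 (mod 31) since 16·2 = 32 ≡ 1, so λ ≡ 25·2 ≡ 19.
  x = λ² - 15 - 15 = 361 - 30 ≡ 21; y = λ·(15 - 21) - 8 ≡ 2. → (21, 2)
2B = (21, 2).
Finally 2A + 2B:
(21, 29) + (21, 2): same x and y₁ ≡ -y₂, so the sum is 𝒪.

O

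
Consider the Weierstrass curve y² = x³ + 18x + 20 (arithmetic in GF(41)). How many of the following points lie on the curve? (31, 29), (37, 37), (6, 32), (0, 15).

(31, 29): 29² ≡ 21, rhs ≡ 29 → off.
(37, 37): 37² ≡ 16, rhs ≡ 7 → off.
(6, 32): 32² ≡ 40, rhs ≡ 16 → off.
(0, 15): 15² ≡ 20, rhs ≡ 20 → on.

1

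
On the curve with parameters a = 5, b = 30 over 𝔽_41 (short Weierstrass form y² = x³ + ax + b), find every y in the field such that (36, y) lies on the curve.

x³ + 5x + 30 = 46866 ≡ 3 (mod 41).
3 is a non-residue mod 41; no y exists.

none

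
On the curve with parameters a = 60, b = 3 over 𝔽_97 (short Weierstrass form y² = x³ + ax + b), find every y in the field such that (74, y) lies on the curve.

x³ + 60x + 3 = 409667 ≡ 36 (mod 97).
Square roots of 36 mod 97: 6 and 91 (since 6² = 36 ≡ 36).

6, 91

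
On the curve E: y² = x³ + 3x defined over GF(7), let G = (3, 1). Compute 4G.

Double-and-add on 4 = (100)₂. Start with G = (3, 1) for the leading 1-bit.
double: tangent at (3, 1): λ = (3·3² + 3)/(2·1) ≡ 2/2. 2⁻¹ ≡ 4 (mod 7), so λ ≡ 2·4 ≡ 1.
  x = λ² - 3 - 3 = 1 - 6 ≡ 2; y = λ·(3 - 2) - 1 ≡ 0. → (2, 0)
double: (2, 0) + (2, 0): same x and y₁ ≡ -y₂, so the sum is O.

O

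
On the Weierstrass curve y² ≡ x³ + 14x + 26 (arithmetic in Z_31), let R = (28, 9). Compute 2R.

tangent at (28, 9): λ = (3·28² + 14)/(2·9) ≡ 10/18. 18⁻¹ ≡ 19 (mod 31) since 18·19 = 342 ≡ 1, so λ ≡ 10·19 ≡ 4.
  x = λ² - 28 - 28 = 16 - 56 ≡ 22; y = λ·(28 - 22) - 9 ≡ 15. → (22, 15)

(22, 15)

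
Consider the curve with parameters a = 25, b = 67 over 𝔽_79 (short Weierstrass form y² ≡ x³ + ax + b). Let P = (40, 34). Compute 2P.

(45, 19)

tangent at (40, 34): λ = (3·40² + 25)/(2·34) ≡ 6/68. 68⁻¹ ≡ 43 (mod 79), so λ ≡ 6·43 ≡ 21.
  x = λ² - 40 - 40 = 441 - 80 ≡ 45; y = λ·(40 - 45) - 34 ≡ 19. → (45, 19)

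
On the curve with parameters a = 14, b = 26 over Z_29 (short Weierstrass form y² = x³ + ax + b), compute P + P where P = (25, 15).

tangent at (25, 15): λ = (3·25² + 14)/(2·15) ≡ 4/1. 1⁻¹ ≡ 1 (mod 29) since 1·1 = 1 ≡ 1, so λ ≡ 4·1 ≡ 4.
  x = λ² - 25 - 25 = 16 - 50 ≡ 24; y = λ·(25 - 24) - 15 ≡ 18. → (24, 18)

(24, 18)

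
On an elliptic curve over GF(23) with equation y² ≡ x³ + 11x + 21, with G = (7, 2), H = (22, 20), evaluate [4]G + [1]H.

(22, 3)

First 4G:
Double-and-add on 4 = (100)₂. Start with G = (7, 2) for the leading 1-bit.
double: tangent at (7, 2): λ = (3·7² + 11)/(2·2) ≡ 20/4. 4⁻¹ ≡ 6 (mod 23), so λ ≡ 20·6 ≡ 5.
  x = λ² - 7 - 7 = 25 - 14 ≡ 11; y = λ·(7 - 11) - 2 ≡ 1. → (11, 1)
double: tangent at (11, 1): λ = (3·11² + 11)/(2·1) ≡ 6/2. 2⁻¹ ≡ 12 (mod 23), so λ ≡ 6·12 ≡ 3.
  x = λ² - 11 - 11 = 9 - 22 ≡ 10; y = λ·(11 - 10) - 1 ≡ 2. → (10, 2)
4G = (10, 2).
Finally 4G + H:
(10, 2) + (22, 20). λ = (20 - 2)/(22 - 10) ≡ 18/12 mod 23. 12⁻¹ ≡ 2 (mod 23), so λ ≡ 13.
  x = λ² - 10 - 22 = 169 - 32 ≡ 22; y = λ·(10 - 22) - 2 ≡ 3. → (22, 3)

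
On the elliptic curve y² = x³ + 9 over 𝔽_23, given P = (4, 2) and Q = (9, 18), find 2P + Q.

First 2P:
Repeated addition: build up to 2P.
2P: tangent at (4, 2): λ = (3·4² + 0)/(2·2) ≡ 2/4. 4⁻¹ ≡ 6 (mod 23) since 4·6 = 24 ≡ 1, so λ ≡ 2·6 ≡ 12.
  x = λ² - 4 - 4 = 144 - 8 ≡ 21; y = λ·(4 - 21) - 2 ≡ 1. → (21, 1)
2P = (21, 1).
Finally 2P + Q:
(21, 1) + (9, 18). λ = (18 - 1)/(9 - 21) ≡ 17/11 mod 23. 11⁻¹ ≡ 21 (mod 23) since 11·21 = 231 ≡ 1, so λ ≡ 12.
  x = λ² - 21 - 9 = 144 - 30 ≡ 22; y = λ·(21 - 22) - 1 ≡ 10. → (22, 10)

(22, 10)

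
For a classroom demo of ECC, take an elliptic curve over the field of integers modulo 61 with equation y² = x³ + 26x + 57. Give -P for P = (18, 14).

-(18, 14) = (18, -14 mod 61) = (18, 47).

(18, 47)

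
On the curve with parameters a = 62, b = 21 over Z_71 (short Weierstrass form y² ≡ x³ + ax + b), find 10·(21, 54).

Write G = (21, 54).
Double-and-add on 10 = (1010)₂. Start with G = (21, 54) for the leading 1-bit.
double: tangent at (21, 54): λ = (3·21² + 62)/(2·54) ≡ 36/37. 37⁻¹ ≡ 48 (mod 71) since 37·48 = 1776 ≡ 1, so λ ≡ 36·48 ≡ 24.
  x = λ² - 21 - 21 = 576 - 42 ≡ 37; y = λ·(21 - 37) - 54 ≡ 59. → (37, 59)
double: tangent at (37, 59): λ = (3·37² + 62)/(2·59) ≡ 51/47. 47⁻¹ ≡ 68 (mod 71) since 47·68 = 3196 ≡ 1, so λ ≡ 51·68 ≡ 60.
  x = λ² - 37 - 37 = 3600 - 74 ≡ 47; y = λ·(37 - 47) - 59 ≡ 51. → (47, 51)
add G: (47, 51) + (21, 54). λ = (54 - 51)/(21 - 47) ≡ 3/45 mod 71. 45⁻¹ ≡ 30 (mod 71), so λ ≡ 19.
  x = λ² - 47 - 21 = 361 - 68 ≡ 9; y = λ·(47 - 9) - 51 ≡ 32. → (9, 32)
double: tangent at (9, 32): λ = (3·9² + 62)/(2·32) ≡ 21/64. 64⁻¹ ≡ 10 (mod 71), so λ ≡ 21·10 ≡ 68.
  x = λ² - 9 - 9 = 4624 - 18 ≡ 62; y = λ·(9 - 62) - 32 ≡ 56. → (62, 56)

(62, 56)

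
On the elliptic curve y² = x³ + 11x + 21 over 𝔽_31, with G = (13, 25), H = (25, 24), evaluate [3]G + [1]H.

First 3G:
Repeated addition: build up to 3G.
2G: tangent at (13, 25): λ = (3·13² + 11)/(2·25) ≡ 22/19. 19⁻¹ ≡ 18 (mod 31) since 19·18 = 342 ≡ 1, so λ ≡ 22·18 ≡ 24.
  x = λ² - 13 - 13 = 576 - 26 ≡ 23; y = λ·(13 - 23) - 25 ≡ 14. → (23, 14)
3G: (23, 14) + (13, 25). λ = (25 - 14)/(13 - 23) ≡ 11/21 mod 31. 21⁻¹ ≡ 3 (mod 31) since 21·3 = 63 ≡ 1, so λ ≡ 2.
  x = λ² - 23 - 13 = 4 - 36 ≡ 30; y = λ·(23 - 30) - 14 ≡ 3. → (30, 3)
3G = (30, 3).
Finally 3G + H:
(30, 3) + (25, 24). λ = (24 - 3)/(25 - 30) ≡ 21/26 mod 31. 26⁻¹ ≡ 6 (mod 31) since 26·6 = 156 ≡ 1, so λ ≡ 2.
  x = λ² - 30 - 25 = 4 - 55 ≡ 11; y = λ·(30 - 11) - 3 ≡ 4. → (11, 4)

(11, 4)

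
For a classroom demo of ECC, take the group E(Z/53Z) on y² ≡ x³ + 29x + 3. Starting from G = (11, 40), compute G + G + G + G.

Double-and-add on 4 = (100)₂. Start with G = (11, 40) for the leading 1-bit.
double: tangent at (11, 40): λ = (3·11² + 29)/(2·40) ≡ 21/27. 27⁻¹ ≡ 2 (mod 53), so λ ≡ 21·2 ≡ 42.
  x = λ² - 11 - 11 = 1764 - 22 ≡ 46; y = λ·(11 - 46) - 40 ≡ 27. → (46, 27)
double: tangent at (46, 27): λ = (3·46² + 29)/(2·27) ≡ 17/1. 1⁻¹ ≡ 1 (mod 53) since 1·1 = 1 ≡ 1, so λ ≡ 17·1 ≡ 17.
  x = λ² - 46 - 46 = 289 - 92 ≡ 38; y = λ·(46 - 38) - 27 ≡ 3. → (38, 3)

(38, 3)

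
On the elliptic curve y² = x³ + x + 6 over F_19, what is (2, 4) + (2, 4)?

tangent at (2, 4): λ = (3·2² + 1)/(2·4) ≡ 13/8. 8⁻¹ ≡ 12 (mod 19) since 8·12 = 96 ≡ 1, so λ ≡ 13·12 ≡ 4.
  x = λ² - 2 - 2 = 16 - 4 ≡ 12; y = λ·(2 - 12) - 4 ≡ 13. → (12, 13)

(12, 13)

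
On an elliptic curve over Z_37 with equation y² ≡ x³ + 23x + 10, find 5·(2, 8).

O

Write G = (2, 8).
Double-and-add on 5 = (101)₂. Start with G = (2, 8) for the leading 1-bit.
double: tangent at (2, 8): λ = (3·2² + 23)/(2·8) ≡ 35/16. 16⁻¹ ≡ 7 (mod 37), so λ ≡ 35·7 ≡ 23.
  x = λ² - 2 - 2 = 529 - 4 ≡ 7; y = λ·(2 - 7) - 8 ≡ 25. → (7, 25)
double: tangent at (7, 25): λ = (3·7² + 23)/(2·25) ≡ 22/13. 13⁻¹ ≡ 20 (mod 37), so λ ≡ 22·20 ≡ 33.
  x = λ² - 7 - 7 = 1089 - 14 ≡ 2; y = λ·(7 - 2) - 25 ≡ 29. → (2, 29)
add G: (2, 29) + (2, 8): same x and y₁ ≡ -y₂, so the sum is O.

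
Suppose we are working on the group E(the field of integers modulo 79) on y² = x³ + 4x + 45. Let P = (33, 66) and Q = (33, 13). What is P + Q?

The two points share x = 33 and their y-coordinates satisfy 66 + 13 ≡ 0 (mod 79), so they are inverses. Their sum is O.

O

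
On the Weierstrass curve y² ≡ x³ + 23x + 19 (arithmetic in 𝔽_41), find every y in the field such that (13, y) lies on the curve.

x³ + 23x + 19 = 2515 ≡ 14 (mod 41).
14 is a non-residue mod 41; no y exists.

none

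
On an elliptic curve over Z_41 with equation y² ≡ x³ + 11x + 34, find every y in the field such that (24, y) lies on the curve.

x³ + 11x + 34 = 14122 ≡ 18 (mod 41).
Square roots of 18 mod 41: 10 and 31 (since 10² = 100 ≡ 18).

10, 31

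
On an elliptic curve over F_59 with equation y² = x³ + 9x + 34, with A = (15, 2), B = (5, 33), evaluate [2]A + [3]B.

(8, 38)

First 2A:
Repeated addition: build up to 2A.
2A: tangent at (15, 2): λ = (3·15² + 9)/(2·2) ≡ 35/4. 4⁻¹ ≡ 15 (mod 59), so λ ≡ 35·15 ≡ 53.
  x = λ² - 15 - 15 = 2809 - 30 ≡ 6; y = λ·(15 - 6) - 2 ≡ 3. → (6, 3)
2A = (6, 3).
Next 3B:
Repeated addition: build up to 3B.
2B: tangent at (5, 33): λ = (3·5² + 9)/(2·33) ≡ 25/7. 7⁻¹ ≡ 17 (mod 59), so λ ≡ 25·17 ≡ 12.
  x = λ² - 5 - 5 = 144 - 10 ≡ 16; y = λ·(5 - 16) - 33 ≡ 12. → (16, 12)
3B: (16, 12) + (5, 33). λ = (33 - 12)/(5 - 16) ≡ 21/48 mod 59. 48⁻¹ ≡ 16 (mod 59) since 48·16 = 768 ≡ 1, so λ ≡ 41.
  x = λ² - 16 - 5 = 1681 - 21 ≡ 8; y = λ·(16 - 8) - 12 ≡ 21. → (8, 21)
3B = (8, 21).
Finally 2A + 3B:
(6, 3) + (8, 21). λ = (21 - 3)/(8 - 6) ≡ 18/2 mod 59. 2⁻¹ ≡ 30 (mod 59), so λ ≡ 9.
  x = λ² - 6 - 8 = 81 - 14 ≡ 8; y = λ·(6 - 8) - 3 ≡ 38. → (8, 38)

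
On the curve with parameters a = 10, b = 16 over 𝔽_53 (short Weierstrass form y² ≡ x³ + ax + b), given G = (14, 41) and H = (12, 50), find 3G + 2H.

(15, 34)

First 3G:
Repeated addition: build up to 3G.
2G: tangent at (14, 41): λ = (3·14² + 10)/(2·41) ≡ 15/29. 29⁻¹ ≡ 11 (mod 53), so λ ≡ 15·11 ≡ 6.
  x = λ² - 14 - 14 = 36 - 28 ≡ 8; y = λ·(14 - 8) - 41 ≡ 48. → (8, 48)
3G: (8, 48) + (14, 41). λ = (41 - 48)/(14 - 8) ≡ 46/6 mod 53. 6⁻¹ ≡ 9 (mod 53), so λ ≡ 43.
  x = λ² - 8 - 14 = 1849 - 22 ≡ 25; y = λ·(8 - 25) - 48 ≡ 16. → (25, 16)
3G = (25, 16).
Next 2H:
Repeated addition: build up to 2H.
2H: tangent at (12, 50): λ = (3·12² + 10)/(2·50) ≡ 18/47. 47⁻¹ ≡ 44 (mod 53) since 47·44 = 2068 ≡ 1, so λ ≡ 18·44 ≡ 50.
  x = λ² - 12 - 12 = 2500 - 24 ≡ 38; y = λ·(12 - 38) - 50 ≡ 28. → (38, 28)
2H = (38, 28).
Finally 3G + 2H:
(25, 16) + (38, 28). λ = (28 - 16)/(38 - 25) ≡ 12/13 mod 53. 13⁻¹ ≡ 49 (mod 53), so λ ≡ 5.
  x = λ² - 25 - 38 = 25 - 63 ≡ 15; y = λ·(25 - 15) - 16 ≡ 34. → (15, 34)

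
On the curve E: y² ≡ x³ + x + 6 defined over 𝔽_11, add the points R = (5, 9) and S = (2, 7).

(2, 4)

(5, 9) + (2, 7). λ = (7 - 9)/(2 - 5) ≡ 9/8 mod 11. 8⁻¹ ≡ 7 (mod 11) since 8·7 = 56 ≡ 1, so λ ≡ 8.
  x = λ² - 5 - 2 = 64 - 7 ≡ 2; y = λ·(5 - 2) - 9 ≡ 4. → (2, 4)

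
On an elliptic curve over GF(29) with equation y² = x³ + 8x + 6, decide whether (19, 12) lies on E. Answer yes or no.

y² = 12² ≡ 28; x³ + 8x + 6 = 7017 ≡ 28 (mod 29). 28 = 28.

yes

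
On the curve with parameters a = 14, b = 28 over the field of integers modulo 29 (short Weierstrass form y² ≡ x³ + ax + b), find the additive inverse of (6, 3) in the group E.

-(6, 3) = (6, -3 mod 29) = (6, 26).

(6, 26)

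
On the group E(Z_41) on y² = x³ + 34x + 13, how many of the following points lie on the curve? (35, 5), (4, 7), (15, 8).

(35, 5): 5² ≡ 25, rhs ≡ 3 → off.
(4, 7): 7² ≡ 8, rhs ≡ 8 → on.
(15, 8): 8² ≡ 23, rhs ≡ 3 → off.

1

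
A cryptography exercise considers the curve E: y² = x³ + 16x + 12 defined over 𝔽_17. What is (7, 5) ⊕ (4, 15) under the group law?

(7, 5) + (4, 15). λ = (15 - 5)/(4 - 7) ≡ 10/14 mod 17. 14⁻¹ ≡ 11 (mod 17), so λ ≡ 8.
  x = λ² - 7 - 4 = 64 - 11 ≡ 2; y = λ·(7 - 2) - 5 ≡ 1. → (2, 1)

(2, 1)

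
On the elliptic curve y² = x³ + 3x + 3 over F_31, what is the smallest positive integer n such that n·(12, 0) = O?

2

2P: (12, 0) + (12, 0): same x and y₁ ≡ -y₂, so the sum is O.
2P = O, so the order is 2.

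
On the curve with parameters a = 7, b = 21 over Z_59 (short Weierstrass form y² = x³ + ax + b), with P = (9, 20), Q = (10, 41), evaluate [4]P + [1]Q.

(10, 18)

First 4P:
Repeated addition: build up to 4P.
2P: tangent at (9, 20): λ = (3·9² + 7)/(2·20) ≡ 14/40. 40⁻¹ ≡ 31 (mod 59) since 40·31 = 1240 ≡ 1, so λ ≡ 14·31 ≡ 21.
  x = λ² - 9 - 9 = 441 - 18 ≡ 10; y = λ·(9 - 10) - 20 ≡ 18. → (10, 18)
3P: (10, 18) + (9, 20). λ = (20 - 18)/(9 - 10) ≡ 2/58 mod 59. 58⁻¹ ≡ 58 (mod 59) since 58·58 = 3364 ≡ 1, so λ ≡ 57.
  x = λ² - 10 - 9 = 3249 - 19 ≡ 44; y = λ·(10 - 44) - 18 ≡ 50. → (44, 50)
4P: (44, 50) + (9, 20). λ = (20 - 50)/(9 - 44) ≡ 29/24 mod 59. 24⁻¹ ≡ 32 (mod 59), so λ ≡ 43.
  x = λ² - 44 - 9 = 1849 - 53 ≡ 26; y = λ·(44 - 26) - 50 ≡ 16. → (26, 16)
4P = (26, 16).
Finally 4P + Q:
(26, 16) + (10, 41). λ = (41 - 16)/(10 - 26) ≡ 25/43 mod 59. 43⁻¹ ≡ 11 (mod 59), so λ ≡ 39.
  x = λ² - 26 - 10 = 1521 - 36 ≡ 10; y = λ·(26 - 10) - 16 ≡ 18. → (10, 18)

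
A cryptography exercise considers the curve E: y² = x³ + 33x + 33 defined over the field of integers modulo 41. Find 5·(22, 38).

(15, 7)

Write G = (22, 38).
Double-and-add on 5 = (101)₂. Start with G = (22, 38) for the leading 1-bit.
double: tangent at (22, 38): λ = (3·22² + 33)/(2·38) ≡ 9/35. 35⁻¹ ≡ 34 (mod 41) since 35·34 = 1190 ≡ 1, so λ ≡ 9·34 ≡ 19.
  x = λ² - 22 - 22 = 361 - 44 ≡ 30; y = λ·(22 - 30) - 38 ≡ 15. → (30, 15)
double: tangent at (30, 15): λ = (3·30² + 33)/(2·15) ≡ 27/30. 30⁻¹ ≡ 26 (mod 41), so λ ≡ 27·26 ≡ 5.
  x = λ² - 30 - 30 = 25 - 60 ≡ 6; y = λ·(30 - 6) - 15 ≡ 23. → (6, 23)
add G: (6, 23) + (22, 38). λ = (38 - 23)/(22 - 6) ≡ 15/16 mod 41. 16⁻¹ ≡ 18 (mod 41), so λ ≡ 24.
  x = λ² - 6 - 22 = 576 - 28 ≡ 15; y = λ·(6 - 15) - 23 ≡ 7. → (15, 7)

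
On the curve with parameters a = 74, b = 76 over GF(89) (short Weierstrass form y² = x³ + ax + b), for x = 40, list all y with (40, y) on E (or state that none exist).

x³ + 74x + 76 = 67036 ≡ 19 (mod 89).
19 is a non-residue mod 89; no y exists.

none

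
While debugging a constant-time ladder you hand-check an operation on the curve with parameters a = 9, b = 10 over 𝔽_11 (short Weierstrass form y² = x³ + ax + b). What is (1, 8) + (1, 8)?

(2, 5)

tangent at (1, 8): λ = (3·1² + 9)/(2·8) ≡ 1/5. 5⁻¹ ≡ 9 (mod 11), so λ ≡ 1·9 ≡ 9.
  x = λ² - 1 - 1 = 81 - 2 ≡ 2; y = λ·(1 - 2) - 8 ≡ 5. → (2, 5)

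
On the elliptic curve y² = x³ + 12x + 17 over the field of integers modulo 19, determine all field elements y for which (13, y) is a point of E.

none

x³ + 12x + 17 = 2370 ≡ 14 (mod 19).
14 is a non-residue mod 19; no y exists.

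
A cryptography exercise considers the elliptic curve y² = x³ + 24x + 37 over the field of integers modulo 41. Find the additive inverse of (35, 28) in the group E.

-(35, 28) = (35, -28 mod 41) = (35, 13).

(35, 13)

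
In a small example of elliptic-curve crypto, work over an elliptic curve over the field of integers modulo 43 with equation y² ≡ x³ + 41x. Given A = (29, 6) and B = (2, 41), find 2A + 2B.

(21, 24)

First 2A:
Repeated addition: build up to 2A.
2A: tangent at (29, 6): λ = (3·29² + 41)/(2·6) ≡ 27/12. 12⁻¹ ≡ 18 (mod 43), so λ ≡ 27·18 ≡ 13.
  x = λ² - 29 - 29 = 169 - 58 ≡ 25; y = λ·(29 - 25) - 6 ≡ 3. → (25, 3)
2A = (25, 3).
Next 2B:
Repeated addition: build up to 2B.
2B: tangent at (2, 41): λ = (3·2² + 41)/(2·41) ≡ 10/39. 39⁻¹ ≡ 32 (mod 43), so λ ≡ 10·32 ≡ 19.
  x = λ² - 2 - 2 = 361 - 4 ≡ 13; y = λ·(2 - 13) - 41 ≡ 8. → (13, 8)
2B = (13, 8).
Finally 2A + 2B:
(25, 3) + (13, 8). λ = (8 - 3)/(13 - 25) ≡ 5/31 mod 43. 31⁻¹ ≡ 25 (mod 43) since 31·25 = 775 ≡ 1, so λ ≡ 39.
  x = λ² - 25 - 13 = 1521 - 38 ≡ 21; y = λ·(25 - 21) - 3 ≡ 24. → (21, 24)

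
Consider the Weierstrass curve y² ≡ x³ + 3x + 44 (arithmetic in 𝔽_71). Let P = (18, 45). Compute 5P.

(56, 23)

Double-and-add on 5 = (101)₂. Start with P = (18, 45) for the leading 1-bit.
double: tangent at (18, 45): λ = (3·18² + 3)/(2·45) ≡ 52/19. 19⁻¹ ≡ 15 (mod 71) since 19·15 = 285 ≡ 1, so λ ≡ 52·15 ≡ 70.
  x = λ² - 18 - 18 = 4900 - 36 ≡ 36; y = λ·(18 - 36) - 45 ≡ 44. → (36, 44)
double: tangent at (36, 44): λ = (3·36² + 3)/(2·44) ≡ 57/17. 17⁻¹ ≡ 46 (mod 71) since 17·46 = 782 ≡ 1, so λ ≡ 57·46 ≡ 66.
  x = λ² - 36 - 36 = 4356 - 72 ≡ 24; y = λ·(36 - 24) - 44 ≡ 38. → (24, 38)
add P: (24, 38) + (18, 45). λ = (45 - 38)/(18 - 24) ≡ 7/65 mod 71. 65⁻¹ ≡ 59 (mod 71), so λ ≡ 58.
  x = λ² - 24 - 18 = 3364 - 42 ≡ 56; y = λ·(24 - 56) - 38 ≡ 23. → (56, 23)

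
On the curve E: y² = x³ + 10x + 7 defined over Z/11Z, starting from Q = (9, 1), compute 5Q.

(8, 4)

Repeated addition: build up to 5Q.
2Q: tangent at (9, 1): λ = (3·9² + 10)/(2·1) ≡ 0/2. 2⁻¹ ≡ 6 (mod 11), so λ ≡ 0·6 ≡ 0.
  x = λ² - 9 - 9 = 0 - 18 ≡ 4; y = λ·(9 - 4) - 1 ≡ 10. → (4, 10)
3Q: (4, 10) + (9, 1). λ = (1 - 10)/(9 - 4) ≡ 2/5 mod 11. 5⁻¹ ≡ 9 (mod 11) since 5·9 = 45 ≡ 1, so λ ≡ 7.
  x = λ² - 4 - 9 = 49 - 13 ≡ 3; y = λ·(4 - 3) - 10 ≡ 8. → (3, 8)
4Q: (3, 8) + (9, 1). λ = (1 - 8)/(9 - 3) ≡ 4/6 mod 11. 6⁻¹ ≡ 2 (mod 11), so λ ≡ 8.
  x = λ² - 3 - 9 = 64 - 12 ≡ 8; y = λ·(3 - 8) - 8 ≡ 7. → (8, 7)
5Q: (8, 7) + (9, 1). λ = (1 - 7)/(9 - 8) ≡ 5/1 mod 11. 1⁻¹ ≡ 1 (mod 11), so λ ≡ 5.
  x = λ² - 8 - 9 = 25 - 17 ≡ 8; y = λ·(8 - 8) - 7 ≡ 4. → (8, 4)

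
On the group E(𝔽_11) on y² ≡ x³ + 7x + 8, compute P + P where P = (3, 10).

(8, 9)

tangent at (3, 10): λ = (3·3² + 7)/(2·10) ≡ 1/9. 9⁻¹ ≡ 5 (mod 11), so λ ≡ 1·5 ≡ 5.
  x = λ² - 3 - 3 = 25 - 6 ≡ 8; y = λ·(3 - 8) - 10 ≡ 9. → (8, 9)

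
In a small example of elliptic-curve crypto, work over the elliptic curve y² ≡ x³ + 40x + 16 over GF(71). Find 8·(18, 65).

Write Q = (18, 65).
Repeated addition: build up to 8Q.
2Q: tangent at (18, 65): λ = (3·18² + 40)/(2·65) ≡ 18/59. 59⁻¹ ≡ 65 (mod 71) since 59·65 = 3835 ≡ 1, so λ ≡ 18·65 ≡ 34.
  x = λ² - 18 - 18 = 1156 - 36 ≡ 55; y = λ·(18 - 55) - 65 ≡ 26. → (55, 26)
3Q: (55, 26) + (18, 65). λ = (65 - 26)/(18 - 55) ≡ 39/34 mod 71. 34⁻¹ ≡ 23 (mod 71) since 34·23 = 782 ≡ 1, so λ ≡ 45.
  x = λ² - 55 - 18 = 2025 - 73 ≡ 35; y = λ·(55 - 35) - 26 ≡ 22. → (35, 22)
4Q: (35, 22) + (18, 65). λ = (65 - 22)/(18 - 35) ≡ 43/54 mod 71. 54⁻¹ ≡ 25 (mod 71) since 54·25 = 1350 ≡ 1, so λ ≡ 10.
  x = λ² - 35 - 18 = 100 - 53 ≡ 47; y = λ·(35 - 47) - 22 ≡ 0. → (47, 0)
5Q: (47, 0) + (18, 65). λ = (65 - 0)/(18 - 47) ≡ 65/42 mod 71. 42⁻¹ ≡ 22 (mod 71), so λ ≡ 10.
  x = λ² - 47 - 18 = 100 - 65 ≡ 35; y = λ·(47 - 35) - 0 ≡ 49. → (35, 49)
6Q: (35, 49) + (18, 65). λ = (65 - 49)/(18 - 35) ≡ 16/54 mod 71. 54⁻¹ ≡ 25 (mod 71) since 54·25 = 1350 ≡ 1, so λ ≡ 45.
  x = λ² - 35 - 18 = 2025 - 53 ≡ 55; y = λ·(35 - 55) - 49 ≡ 45. → (55, 45)
7Q: (55, 45) + (18, 65). λ = (65 - 45)/(18 - 55) ≡ 20/34 mod 71. 34⁻¹ ≡ 23 (mod 71) since 34·23 = 782 ≡ 1, so λ ≡ 34.
  x = λ² - 55 - 18 = 1156 - 73 ≡ 18; y = λ·(55 - 18) - 45 ≡ 6. → (18, 6)
8Q: (18, 6) + (18, 65): same x and y₁ ≡ -y₂, so the sum is ∞.

O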